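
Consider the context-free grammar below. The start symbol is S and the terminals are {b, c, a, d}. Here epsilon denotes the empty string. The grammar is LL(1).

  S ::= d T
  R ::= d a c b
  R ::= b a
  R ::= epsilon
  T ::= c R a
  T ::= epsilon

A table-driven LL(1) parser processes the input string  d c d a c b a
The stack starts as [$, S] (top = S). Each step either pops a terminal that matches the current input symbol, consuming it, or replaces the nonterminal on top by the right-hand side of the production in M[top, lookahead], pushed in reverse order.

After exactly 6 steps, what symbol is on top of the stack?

a

     Stack        Input            Action
  1  $ S          d c d a c b a $  expand S ::= d T
  2  $ T d        d c d a c b a $  match d
  3  $ T          c d a c b a $    expand T ::= c R a
  4  $ a R c      c d a c b a $    match c
  5  $ a R        d a c b a $      expand R ::= d a c b
  6  $ a b c a d  d a c b a $      match d
Stack after step 6: $ a b c a (top = a).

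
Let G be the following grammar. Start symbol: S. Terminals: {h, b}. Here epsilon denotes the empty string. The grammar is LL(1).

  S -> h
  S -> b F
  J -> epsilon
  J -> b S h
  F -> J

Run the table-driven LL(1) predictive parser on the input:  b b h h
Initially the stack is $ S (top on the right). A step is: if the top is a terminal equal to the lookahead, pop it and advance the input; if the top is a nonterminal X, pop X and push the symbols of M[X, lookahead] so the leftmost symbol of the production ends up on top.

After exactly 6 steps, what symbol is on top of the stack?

     Stack    Input      Action
  1  $ S      b b h h $  expand S -> b F
  2  $ F b    b b h h $  match b
  3  $ F      b h h $    expand F -> J
  4  $ J      b h h $    expand J -> b S h
  5  $ h S b  b h h $    match b
  6  $ h S    h h $      expand S -> h
Stack after step 6: $ h h (top = h).

h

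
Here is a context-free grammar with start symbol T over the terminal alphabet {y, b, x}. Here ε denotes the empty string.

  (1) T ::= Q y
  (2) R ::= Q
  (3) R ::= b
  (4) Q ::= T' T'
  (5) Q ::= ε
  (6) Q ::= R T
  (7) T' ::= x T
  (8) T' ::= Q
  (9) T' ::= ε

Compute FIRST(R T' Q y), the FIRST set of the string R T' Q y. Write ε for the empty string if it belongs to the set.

{b, x, y}

FIRST(T) = {b, x, y}  (via Q y)
FIRST(R) = {ε, b, x, y}  (via Q)
FIRST(Q) = {ε, b, x, y}  (via T' T', R T)
FIRST(T') = {ε, b, x, y}  (via Q)
FIRST(R T' Q y): take FIRST of each symbol in turn, carrying on past any symbol whose FIRST contains ε; result {b, x, y}.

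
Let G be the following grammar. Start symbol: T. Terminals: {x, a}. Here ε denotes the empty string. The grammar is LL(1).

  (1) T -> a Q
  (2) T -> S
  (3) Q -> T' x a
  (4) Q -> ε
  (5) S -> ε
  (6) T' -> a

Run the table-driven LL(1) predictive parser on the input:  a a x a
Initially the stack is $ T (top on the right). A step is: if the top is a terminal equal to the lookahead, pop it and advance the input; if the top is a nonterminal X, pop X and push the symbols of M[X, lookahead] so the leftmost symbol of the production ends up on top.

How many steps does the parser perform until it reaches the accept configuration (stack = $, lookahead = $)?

7

step 1: stack=$ T  input=a a x a $  — expand T -> a Q
step 2: stack=$ Q a  input=a a x a $  — match a
step 3: stack=$ Q  input=a x a $  — expand Q -> T' x a
step 4: stack=$ a x T'  input=a x a $  — expand T' -> a
step 5: stack=$ a x a  input=a x a $  — match a
step 6: stack=$ a x  input=x a $  — match x
step 7: stack=$ a  input=a $  — match a
Accept reached after 7 steps.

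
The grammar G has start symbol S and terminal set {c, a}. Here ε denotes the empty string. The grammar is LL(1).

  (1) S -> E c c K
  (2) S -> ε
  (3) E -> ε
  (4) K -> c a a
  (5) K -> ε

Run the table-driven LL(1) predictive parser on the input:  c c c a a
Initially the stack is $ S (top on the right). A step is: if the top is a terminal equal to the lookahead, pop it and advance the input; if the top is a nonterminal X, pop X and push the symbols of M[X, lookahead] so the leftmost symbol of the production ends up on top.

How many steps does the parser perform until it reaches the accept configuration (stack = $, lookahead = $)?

8

     Stack      Input        Action
  1  $ S        c c c a a $  expand S -> E c c K
  2  $ K c c E  c c c a a $  expand E -> ε
  3  $ K c c    c c c a a $  match c
  4  $ K c      c c a a $    match c
  5  $ K        c a a $      expand K -> c a a
  6  $ a a c    c a a $      match c
  7  $ a a      a a $        match a
  8  $ a        a $          match a
Accept reached after 8 steps.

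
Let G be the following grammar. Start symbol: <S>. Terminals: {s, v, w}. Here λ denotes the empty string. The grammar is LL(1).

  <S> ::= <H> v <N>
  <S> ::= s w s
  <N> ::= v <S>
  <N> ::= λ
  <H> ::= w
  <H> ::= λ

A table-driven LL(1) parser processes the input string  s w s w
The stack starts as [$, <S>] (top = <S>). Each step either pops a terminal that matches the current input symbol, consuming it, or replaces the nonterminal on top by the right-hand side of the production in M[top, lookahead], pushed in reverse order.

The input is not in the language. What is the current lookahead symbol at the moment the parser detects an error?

step 1: stack=$ <S>  input=s w s w $  — expand <S> ::= s w s
step 2: stack=$ s w s  input=s w s w $  — match s
step 3: stack=$ s w  input=w s w $  — match w
step 4: stack=$ s  input=s w $  — match s
step 5: stack=$  input=w $  — error: stack empty but input remains

w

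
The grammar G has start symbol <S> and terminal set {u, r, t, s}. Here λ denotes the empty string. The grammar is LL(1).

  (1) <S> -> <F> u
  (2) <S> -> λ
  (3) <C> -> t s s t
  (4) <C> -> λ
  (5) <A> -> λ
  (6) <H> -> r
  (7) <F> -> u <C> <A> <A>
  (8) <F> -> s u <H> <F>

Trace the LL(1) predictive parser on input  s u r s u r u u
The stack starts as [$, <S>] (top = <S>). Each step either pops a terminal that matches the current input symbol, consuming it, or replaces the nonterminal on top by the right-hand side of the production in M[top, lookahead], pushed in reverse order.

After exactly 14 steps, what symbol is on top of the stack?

<A>

      Stack              Input              Action
   1  $ <S>              s u r s u r u u $  expand <S> -> <F> u
   2  $ u <F>            s u r s u r u u $  expand <F> -> s u <H> <F>
   3  $ u <F> <H> u s    s u r s u r u u $  match s
   4  $ u <F> <H> u      u r s u r u u $    match u
   5  $ u <F> <H>        r s u r u u $      expand <H> -> r
   6  $ u <F> r          r s u r u u $      match r
   7  $ u <F>            s u r u u $        expand <F> -> s u <H> <F>
   8  $ u <F> <H> u s    s u r u u $        match s
   9  $ u <F> <H> u      u r u u $          match u
  10  $ u <F> <H>        r u u $            expand <H> -> r
  11  $ u <F> r          r u u $            match r
  12  $ u <F>            u u $              expand <F> -> u <C> <A> <A>
  13  $ u <A> <A> <C> u  u u $              match u
  14  $ u <A> <A> <C>    u $                expand <C> -> λ
Stack after step 14: $ u <A> <A> (top = <A>).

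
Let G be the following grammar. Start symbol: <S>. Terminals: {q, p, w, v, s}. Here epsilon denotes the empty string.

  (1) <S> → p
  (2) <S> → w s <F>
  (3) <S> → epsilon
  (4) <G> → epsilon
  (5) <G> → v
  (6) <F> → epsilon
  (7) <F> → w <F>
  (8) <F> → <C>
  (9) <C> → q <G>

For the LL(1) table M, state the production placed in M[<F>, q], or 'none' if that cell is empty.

<F> → <C>

FIRST(<S>): from <S>→p we get {p}; from <S>→w s <F> we get {w}; from <S>→epsilon we get {epsilon}. So FIRST(<S>) = {epsilon, p, w}.
FIRST(<G>): from <G>→epsilon we get {epsilon}; from <G>→v we get {v}. So FIRST(<G>) = {epsilon, v}.
FIRST(<C>): from <C>→q <G> we get {q}. So FIRST(<C>) = {q}.
FIRST(<F>): from <F>→epsilon we get {epsilon}; from <F>→w <F> we get {w}; from <F>→<C> we get {q}. So FIRST(<F>) = {epsilon, q, w}.
FOLLOW(<S>) includes $ since <S> is the start symbol.
FOLLOW(<S>): <S> appears on no right-hand side. Thus FOLLOW(<S>) = {$}.
FOLLOW(<F>): in <S>→w s <F>, the suffix after <F> is empty, so FOLLOW(<F>) ⊇ FOLLOW(<S>) = {$}; in <F>→w <F>, the suffix after <F> is empty (adds nothing new). Thus FOLLOW(<F>) = {$}.
For <F> → epsilon: FIRST(epsilon) = {epsilon}, so it goes in M[<F>, t] for t ∈ {}; since epsilon ∈ FIRST, also for every t ∈ FOLLOW(<F>) = {$}.
For <F> → w <F>: FIRST(w <F>) = {w}, so it goes in M[<F>, t] for t ∈ {w}.
For <F> → <C>: FIRST(<C>) = {q}, so it goes in M[<F>, t] for t ∈ {q}.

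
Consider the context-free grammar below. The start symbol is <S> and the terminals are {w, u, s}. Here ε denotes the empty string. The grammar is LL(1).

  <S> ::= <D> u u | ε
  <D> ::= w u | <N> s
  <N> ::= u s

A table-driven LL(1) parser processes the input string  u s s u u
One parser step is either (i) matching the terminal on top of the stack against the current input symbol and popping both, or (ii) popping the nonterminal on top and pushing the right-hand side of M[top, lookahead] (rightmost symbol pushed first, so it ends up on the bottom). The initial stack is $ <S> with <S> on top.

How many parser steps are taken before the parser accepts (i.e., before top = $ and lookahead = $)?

     Stack        Input        Action
  1  $ <S>        u s s u u $  expand <S> ::= <D> u u
  2  $ u u <D>    u s s u u $  expand <D> ::= <N> s
  3  $ u u s <N>  u s s u u $  expand <N> ::= u s
  4  $ u u s s u  u s s u u $  match u
  5  $ u u s s    s s u u $    match s
  6  $ u u s      s u u $      match s
  7  $ u u        u u $        match u
  8  $ u          u $          match u
Accept reached after 8 steps.

8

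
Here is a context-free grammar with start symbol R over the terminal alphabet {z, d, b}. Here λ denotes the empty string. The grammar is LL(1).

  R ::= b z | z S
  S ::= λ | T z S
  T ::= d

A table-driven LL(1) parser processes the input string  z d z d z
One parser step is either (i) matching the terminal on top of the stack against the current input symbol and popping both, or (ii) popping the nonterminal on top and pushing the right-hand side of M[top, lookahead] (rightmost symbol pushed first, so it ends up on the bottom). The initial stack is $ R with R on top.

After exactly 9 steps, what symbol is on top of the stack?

z

     Stack    Input        Action
  1  $ R      z d z d z $  expand R ::= z S
  2  $ S z    z d z d z $  match z
  3  $ S      d z d z $    expand S ::= T z S
  4  $ S z T  d z d z $    expand T ::= d
  5  $ S z d  d z d z $    match d
  6  $ S z    z d z $      match z
  7  $ S      d z $        expand S ::= T z S
  8  $ S z T  d z $        expand T ::= d
  9  $ S z d  d z $        match d
Stack after step 9: $ S z (top = z).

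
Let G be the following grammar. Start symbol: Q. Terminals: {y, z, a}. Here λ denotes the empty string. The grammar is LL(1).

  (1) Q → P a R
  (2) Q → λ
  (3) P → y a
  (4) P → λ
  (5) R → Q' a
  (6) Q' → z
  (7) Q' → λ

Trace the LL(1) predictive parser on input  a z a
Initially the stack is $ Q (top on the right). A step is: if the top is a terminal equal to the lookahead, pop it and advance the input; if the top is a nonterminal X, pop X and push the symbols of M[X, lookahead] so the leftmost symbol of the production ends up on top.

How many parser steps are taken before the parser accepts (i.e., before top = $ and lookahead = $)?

7

step 1: stack=$ Q  input=a z a $  — expand Q → P a R
step 2: stack=$ R a P  input=a z a $  — expand P → λ
step 3: stack=$ R a  input=a z a $  — match a
step 4: stack=$ R  input=z a $  — expand R → Q' a
step 5: stack=$ a Q'  input=z a $  — expand Q' → z
step 6: stack=$ a z  input=z a $  — match z
step 7: stack=$ a  input=a $  — match a
Accept reached after 7 steps.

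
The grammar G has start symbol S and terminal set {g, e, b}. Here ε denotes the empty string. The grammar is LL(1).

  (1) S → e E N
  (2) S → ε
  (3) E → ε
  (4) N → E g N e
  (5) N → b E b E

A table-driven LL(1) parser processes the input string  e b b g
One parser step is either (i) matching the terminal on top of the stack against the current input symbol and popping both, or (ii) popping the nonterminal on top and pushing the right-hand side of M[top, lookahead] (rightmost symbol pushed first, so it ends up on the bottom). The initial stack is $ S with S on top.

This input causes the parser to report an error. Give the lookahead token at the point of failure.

g

     Stack      Input      Action
  1  $ S        e b b g $  expand S → e E N
  2  $ N E e    e b b g $  match e
  3  $ N E      b b g $    expand E → ε
  4  $ N        b b g $    expand N → b E b E
  5  $ E b E b  b b g $    match b
  6  $ E b E    b g $      expand E → ε
  7  $ E b      b g $      match b
  8  $ E        g $        expand E → ε
  9  $          g $        error: stack empty but input remains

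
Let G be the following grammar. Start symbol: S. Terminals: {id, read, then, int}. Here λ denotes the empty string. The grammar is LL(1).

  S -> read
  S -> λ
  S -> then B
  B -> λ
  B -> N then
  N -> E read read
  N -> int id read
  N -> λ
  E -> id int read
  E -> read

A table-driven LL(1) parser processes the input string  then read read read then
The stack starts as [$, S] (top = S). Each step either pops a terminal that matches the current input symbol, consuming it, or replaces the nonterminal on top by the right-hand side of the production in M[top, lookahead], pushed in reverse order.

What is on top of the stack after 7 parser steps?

step 1: stack=$ S  input=then read read read then $  — expand S -> then B
step 2: stack=$ B then  input=then read read read then $  — match then
step 3: stack=$ B  input=read read read then $  — expand B -> N then
step 4: stack=$ then N  input=read read read then $  — expand N -> E read read
step 5: stack=$ then read read E  input=read read read then $  — expand E -> read
step 6: stack=$ then read read read  input=read read read then $  — match read
step 7: stack=$ then read read  input=read read then $  — match read
Stack after step 7: $ then read (top = read).

read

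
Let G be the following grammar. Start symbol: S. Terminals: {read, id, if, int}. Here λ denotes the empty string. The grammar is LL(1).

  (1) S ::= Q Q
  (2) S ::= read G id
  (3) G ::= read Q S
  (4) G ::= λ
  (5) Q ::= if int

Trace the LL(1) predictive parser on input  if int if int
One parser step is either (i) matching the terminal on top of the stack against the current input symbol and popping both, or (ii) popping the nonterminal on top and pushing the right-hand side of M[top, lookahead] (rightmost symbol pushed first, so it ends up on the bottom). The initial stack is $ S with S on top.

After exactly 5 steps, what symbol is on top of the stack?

if

     Stack       Input            Action
  1  $ S         if int if int $  expand S ::= Q Q
  2  $ Q Q       if int if int $  expand Q ::= if int
  3  $ Q int if  if int if int $  match if
  4  $ Q int     int if int $     match int
  5  $ Q         if int $         expand Q ::= if int
Stack after step 5: $ int if (top = if).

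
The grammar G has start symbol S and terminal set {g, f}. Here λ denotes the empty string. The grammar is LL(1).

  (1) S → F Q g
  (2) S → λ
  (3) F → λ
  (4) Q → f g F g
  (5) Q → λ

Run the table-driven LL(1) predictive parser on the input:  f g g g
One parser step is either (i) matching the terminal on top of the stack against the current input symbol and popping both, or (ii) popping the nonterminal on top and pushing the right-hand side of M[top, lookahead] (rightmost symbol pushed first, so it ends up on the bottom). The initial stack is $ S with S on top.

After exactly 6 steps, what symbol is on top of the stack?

step 1: stack=$ S  input=f g g g $  — expand S → F Q g
step 2: stack=$ g Q F  input=f g g g $  — expand F → λ
step 3: stack=$ g Q  input=f g g g $  — expand Q → f g F g
step 4: stack=$ g g F g f  input=f g g g $  — match f
step 5: stack=$ g g F g  input=g g g $  — match g
step 6: stack=$ g g F  input=g g $  — expand F → λ
Stack after step 6: $ g g (top = g).

g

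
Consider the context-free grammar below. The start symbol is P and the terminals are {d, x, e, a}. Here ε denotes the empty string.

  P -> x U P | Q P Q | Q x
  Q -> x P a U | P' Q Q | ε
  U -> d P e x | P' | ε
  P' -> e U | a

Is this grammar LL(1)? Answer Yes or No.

No

FIRST(P) = {a, e, x}
FIRST(Q) = {ε, a, e, x}
FIRST(U) = {ε, a, d, e}
FIRST(P') = {a, e}
FOLLOW(P) = {$, a, e, x}
FOLLOW(Q) = {$, a, e, x}
FOLLOW(U) = {$, a, e, x}
FOLLOW(P') = {$, a, e, x}
Cell M[P, a] receives both P -> Q P Q and P -> Q x — the grammar is not LL(1).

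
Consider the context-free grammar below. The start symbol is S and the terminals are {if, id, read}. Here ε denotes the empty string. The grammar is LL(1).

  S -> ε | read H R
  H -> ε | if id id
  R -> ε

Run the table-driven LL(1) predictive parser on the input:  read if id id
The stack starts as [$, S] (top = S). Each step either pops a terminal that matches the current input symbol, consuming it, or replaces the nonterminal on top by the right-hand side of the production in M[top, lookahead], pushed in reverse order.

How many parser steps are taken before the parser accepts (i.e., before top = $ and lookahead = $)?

7

     Stack         Input            Action
  1  $ S           read if id id $  expand S -> read H R
  2  $ R H read    read if id id $  match read
  3  $ R H         if id id $       expand H -> if id id
  4  $ R id id if  if id id $       match if
  5  $ R id id     id id $          match id
  6  $ R id        id $             match id
  7  $ R           $                expand R -> ε
Accept reached after 7 steps.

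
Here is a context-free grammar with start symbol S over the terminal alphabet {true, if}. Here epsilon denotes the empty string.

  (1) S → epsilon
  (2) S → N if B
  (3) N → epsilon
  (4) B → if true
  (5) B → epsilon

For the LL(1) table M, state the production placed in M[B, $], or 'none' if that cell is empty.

FIRST(N): from N→epsilon we get {epsilon}. So FIRST(N) = {epsilon}.
FIRST(B): from B→if true we get {if}; from B→epsilon we get {epsilon}. So FIRST(B) = {epsilon, if}.
FIRST(S): from S→epsilon we get {epsilon}; from S→N if B we get {if}. So FIRST(S) = {epsilon, if}.
FOLLOW(S) includes $ since S is the start symbol.
FOLLOW(S): S appears on no right-hand side. Thus FOLLOW(S) = {$}.
FOLLOW(B): in S→N if B, the suffix after B is empty, so FOLLOW(B) ⊇ FOLLOW(S) = {$}. Thus FOLLOW(B) = {$}.
For B → if true: FIRST(if true) = {if}, so it goes in M[B, t] for t ∈ {if}.
For B → epsilon: FIRST(epsilon) = {epsilon}, so it goes in M[B, t] for t ∈ {}; since epsilon ∈ FIRST, also for every t ∈ FOLLOW(B) = {$}.

B → epsilon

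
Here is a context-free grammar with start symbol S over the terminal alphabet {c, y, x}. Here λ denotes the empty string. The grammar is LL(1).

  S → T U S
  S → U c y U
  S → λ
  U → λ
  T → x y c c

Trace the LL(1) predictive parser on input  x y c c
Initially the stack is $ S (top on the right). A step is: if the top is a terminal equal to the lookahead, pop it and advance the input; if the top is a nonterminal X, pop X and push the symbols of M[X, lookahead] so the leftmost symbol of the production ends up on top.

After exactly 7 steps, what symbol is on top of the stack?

S

step 1: stack=$ S  input=x y c c $  — expand S → T U S
step 2: stack=$ S U T  input=x y c c $  — expand T → x y c c
step 3: stack=$ S U c c y x  input=x y c c $  — match x
step 4: stack=$ S U c c y  input=y c c $  — match y
step 5: stack=$ S U c c  input=c c $  — match c
step 6: stack=$ S U c  input=c $  — match c
step 7: stack=$ S U  input=$  — expand U → λ
Stack after step 7: $ S (top = S).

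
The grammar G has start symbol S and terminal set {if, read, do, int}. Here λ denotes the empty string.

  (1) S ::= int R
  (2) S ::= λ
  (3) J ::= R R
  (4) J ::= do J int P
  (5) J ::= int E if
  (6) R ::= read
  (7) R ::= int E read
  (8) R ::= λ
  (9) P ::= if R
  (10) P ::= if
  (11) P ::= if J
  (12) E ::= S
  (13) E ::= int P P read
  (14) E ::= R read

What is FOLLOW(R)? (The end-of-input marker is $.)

FIRST(S): from S::=int R we get {int}; from S::=λ we get {λ}. So FIRST(S) = {λ, int}.
FIRST(R): from R::=read we get {read}; from R::=int E read we get {int}; from R::=λ we get {λ}. So FIRST(R) = {λ, int, read}.
FIRST(P): from P::=if R we get {if}; from P::=if we get {if}; from P::=if J we get {if}. So FIRST(P) = {if}.
FIRST(J): from J::=R R we get {λ, int, read}; from J::=do J int P we get {do}; from J::=int E if we get {int}. So FIRST(J) = {λ, do, int, read}.
FIRST(E): from E::=S we get {λ, int}; from E::=int P P read we get {int}; from E::=R read we get {int, read}. So FIRST(E) = {λ, int, read}.
FOLLOW(S) includes $ since S is the start symbol.
FOLLOW(E): in J::=int E if, E is followed by if with FIRST {if}; in R::=int E read, E is followed by read with FIRST {read}. Thus FOLLOW(E) = {if, read}.
FOLLOW(S): in E::=S, the suffix after S is empty, so FOLLOW(S) ⊇ FOLLOW(E) = {if, read}. Thus FOLLOW(S) = {$, if, read}.
FOLLOW(J): in J::=do J int P, J is followed by int P with FIRST {int}; in P::=if J, the suffix after J is empty, so FOLLOW(J) ⊇ FOLLOW(P) = {if, int, read}. Thus FOLLOW(J) = {if, int, read}.
FOLLOW(P): in J::=do J int P, the suffix after P is empty, so FOLLOW(P) ⊇ FOLLOW(J) = {if, int, read}; in E::=int P P read (occurrence 1), P is followed by P read with FIRST {if}; in E::=int P P read (occurrence 2), P is followed by read with FIRST {read}. Thus FOLLOW(P) = {if, int, read}.
FOLLOW(R): in S::=int R, the suffix after R is empty, so FOLLOW(R) ⊇ FOLLOW(S) = {$, if, read}; in J::=R R (occurrence 1), R is followed by R with FIRST {λ, int, read}; in J::=R R (occurrence 1), the suffix after R is nullable, so FOLLOW(R) ⊇ FOLLOW(J) = {if, int, read}; in J::=R R (occurrence 2), the suffix after R is empty, so FOLLOW(R) ⊇ FOLLOW(J) = {if, int, read}; in P::=if R, the suffix after R is empty, so FOLLOW(R) ⊇ FOLLOW(P) = {if, int, read}; in E::=R read, R is followed by read with FIRST {read}. Thus FOLLOW(R) = {$, if, int, read}.

{$, if, int, read}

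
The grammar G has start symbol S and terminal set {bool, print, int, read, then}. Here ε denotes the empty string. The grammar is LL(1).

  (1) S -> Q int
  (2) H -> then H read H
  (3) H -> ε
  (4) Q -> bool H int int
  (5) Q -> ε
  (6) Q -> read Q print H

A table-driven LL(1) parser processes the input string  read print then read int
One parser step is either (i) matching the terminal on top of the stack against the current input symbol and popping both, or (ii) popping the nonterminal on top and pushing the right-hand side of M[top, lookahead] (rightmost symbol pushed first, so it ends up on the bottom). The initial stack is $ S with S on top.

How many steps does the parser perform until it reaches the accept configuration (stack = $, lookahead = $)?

11

step 1: stack=$ S  input=read print then read int $  — expand S -> Q int
step 2: stack=$ int Q  input=read print then read int $  — expand Q -> read Q print H
step 3: stack=$ int H print Q read  input=read print then read int $  — match read
step 4: stack=$ int H print Q  input=print then read int $  — expand Q -> ε
step 5: stack=$ int H print  input=print then read int $  — match print
step 6: stack=$ int H  input=then read int $  — expand H -> then H read H
step 7: stack=$ int H read H then  input=then read int $  — match then
step 8: stack=$ int H read H  input=read int $  — expand H -> ε
step 9: stack=$ int H read  input=read int $  — match read
step 10: stack=$ int H  input=int $  — expand H -> ε
step 11: stack=$ int  input=int $  — match int
Accept reached after 11 steps.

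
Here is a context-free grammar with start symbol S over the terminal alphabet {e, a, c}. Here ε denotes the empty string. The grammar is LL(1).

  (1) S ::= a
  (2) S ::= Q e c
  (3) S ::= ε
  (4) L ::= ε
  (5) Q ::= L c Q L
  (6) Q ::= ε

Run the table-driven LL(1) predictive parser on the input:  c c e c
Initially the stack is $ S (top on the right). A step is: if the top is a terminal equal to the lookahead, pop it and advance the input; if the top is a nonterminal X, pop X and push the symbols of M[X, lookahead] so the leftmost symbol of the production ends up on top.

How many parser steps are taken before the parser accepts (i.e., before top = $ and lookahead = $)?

12

      Stack            Input      Action
   1  $ S              c c e c $  expand S ::= Q e c
   2  $ c e Q          c c e c $  expand Q ::= L c Q L
   3  $ c e L Q c L    c c e c $  expand L ::= ε
   4  $ c e L Q c      c c e c $  match c
   5  $ c e L Q        c e c $    expand Q ::= L c Q L
   6  $ c e L L Q c L  c e c $    expand L ::= ε
   7  $ c e L L Q c    c e c $    match c
   8  $ c e L L Q      e c $      expand Q ::= ε
   9  $ c e L L        e c $      expand L ::= ε
  10  $ c e L          e c $      expand L ::= ε
  11  $ c e            e c $      match e
  12  $ c              c $        match c
Accept reached after 12 steps.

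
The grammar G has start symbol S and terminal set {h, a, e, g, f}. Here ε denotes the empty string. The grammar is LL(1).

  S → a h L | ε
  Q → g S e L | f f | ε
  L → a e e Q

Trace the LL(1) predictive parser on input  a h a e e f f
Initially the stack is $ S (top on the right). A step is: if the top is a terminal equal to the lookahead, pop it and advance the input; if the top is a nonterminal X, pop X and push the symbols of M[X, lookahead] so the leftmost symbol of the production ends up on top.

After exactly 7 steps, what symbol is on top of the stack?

Q

     Stack      Input            Action
  1  $ S        a h a e e f f $  expand S → a h L
  2  $ L h a    a h a e e f f $  match a
  3  $ L h      h a e e f f $    match h
  4  $ L        a e e f f $      expand L → a e e Q
  5  $ Q e e a  a e e f f $      match a
  6  $ Q e e    e e f f $        match e
  7  $ Q e      e f f $          match e
Stack after step 7: $ Q (top = Q).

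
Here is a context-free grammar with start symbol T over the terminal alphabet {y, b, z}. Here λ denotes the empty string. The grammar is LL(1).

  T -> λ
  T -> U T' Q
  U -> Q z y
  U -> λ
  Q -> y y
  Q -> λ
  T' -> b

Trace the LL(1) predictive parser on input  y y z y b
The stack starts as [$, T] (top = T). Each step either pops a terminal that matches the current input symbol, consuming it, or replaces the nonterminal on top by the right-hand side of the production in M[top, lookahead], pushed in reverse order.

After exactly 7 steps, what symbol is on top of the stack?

step 1: stack=$ T  input=y y z y b $  — expand T -> U T' Q
step 2: stack=$ Q T' U  input=y y z y b $  — expand U -> Q z y
step 3: stack=$ Q T' y z Q  input=y y z y b $  — expand Q -> y y
step 4: stack=$ Q T' y z y y  input=y y z y b $  — match y
step 5: stack=$ Q T' y z y  input=y z y b $  — match y
step 6: stack=$ Q T' y z  input=z y b $  — match z
step 7: stack=$ Q T' y  input=y b $  — match y
Stack after step 7: $ Q T' (top = T').

T'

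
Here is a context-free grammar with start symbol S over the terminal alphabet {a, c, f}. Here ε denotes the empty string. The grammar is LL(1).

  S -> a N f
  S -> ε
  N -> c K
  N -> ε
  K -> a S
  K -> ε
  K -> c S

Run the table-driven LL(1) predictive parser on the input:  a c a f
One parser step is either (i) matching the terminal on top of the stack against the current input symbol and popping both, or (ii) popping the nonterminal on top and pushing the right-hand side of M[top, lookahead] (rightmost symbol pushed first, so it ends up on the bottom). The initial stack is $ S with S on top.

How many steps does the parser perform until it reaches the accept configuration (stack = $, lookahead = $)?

     Stack    Input      Action
  1  $ S      a c a f $  expand S -> a N f
  2  $ f N a  a c a f $  match a
  3  $ f N    c a f $    expand N -> c K
  4  $ f K c  c a f $    match c
  5  $ f K    a f $      expand K -> a S
  6  $ f S a  a f $      match a
  7  $ f S    f $        expand S -> ε
  8  $ f      f $        match f
Accept reached after 8 steps.

8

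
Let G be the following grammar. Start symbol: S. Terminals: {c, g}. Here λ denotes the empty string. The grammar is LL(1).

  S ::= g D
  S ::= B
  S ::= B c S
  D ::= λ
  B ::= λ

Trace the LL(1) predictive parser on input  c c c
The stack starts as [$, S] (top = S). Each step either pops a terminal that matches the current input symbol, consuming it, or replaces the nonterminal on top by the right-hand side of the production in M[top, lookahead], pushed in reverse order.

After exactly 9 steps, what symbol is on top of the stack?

     Stack    Input    Action
  1  $ S      c c c $  expand S ::= B c S
  2  $ S c B  c c c $  expand B ::= λ
  3  $ S c    c c c $  match c
  4  $ S      c c $    expand S ::= B c S
  5  $ S c B  c c $    expand B ::= λ
  6  $ S c    c c $    match c
  7  $ S      c $      expand S ::= B c S
  8  $ S c B  c $      expand B ::= λ
  9  $ S c    c $      match c
Stack after step 9: $ S (top = S).

S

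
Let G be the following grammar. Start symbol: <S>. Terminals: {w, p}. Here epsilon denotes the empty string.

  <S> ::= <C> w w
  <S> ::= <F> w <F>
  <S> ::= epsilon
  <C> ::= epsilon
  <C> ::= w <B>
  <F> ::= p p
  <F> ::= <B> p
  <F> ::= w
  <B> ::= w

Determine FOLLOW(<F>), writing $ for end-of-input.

{$, w}

FIRST(<C>) = {epsilon, w}
FIRST(<B>) = {w}
FIRST(<F>) = {p, w}  (via <B> p)
FIRST(<S>) = {epsilon, p, w}  (via <C> w w, <F> w <F>)
FOLLOW(<S>) includes $ since <S> is the start symbol.
FOLLOW(<S>): <S> appears on no right-hand side. Thus FOLLOW(<S>) = {$}.
FOLLOW(<C>): in <S>::=<C> w w, <C> is followed by w w with FIRST {w}. Thus FOLLOW(<C>) = {w}.
FOLLOW(<F>): in <S>::=<F> w <F> (occurrence 1), <F> is followed by w <F> with FIRST {w}; in <S>::=<F> w <F> (occurrence 2), the suffix after <F> is empty, so FOLLOW(<F>) ⊇ FOLLOW(<S>) = {$}. Thus FOLLOW(<F>) = {$, w}.
FOLLOW(<B>): in <C>::=w <B>, the suffix after <B> is empty, so FOLLOW(<B>) ⊇ FOLLOW(<C>) = {w}; in <F>::=<B> p, <B> is followed by p with FIRST {p}. Thus FOLLOW(<B>) = {p, w}.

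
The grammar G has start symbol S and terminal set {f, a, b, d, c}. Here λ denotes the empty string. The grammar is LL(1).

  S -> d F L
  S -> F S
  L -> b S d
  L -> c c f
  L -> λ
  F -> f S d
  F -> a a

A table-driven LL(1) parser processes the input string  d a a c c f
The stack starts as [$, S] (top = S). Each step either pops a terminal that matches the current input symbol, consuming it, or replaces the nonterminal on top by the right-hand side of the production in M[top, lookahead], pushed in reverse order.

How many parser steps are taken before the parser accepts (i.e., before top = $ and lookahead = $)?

     Stack    Input          Action
  1  $ S      d a a c c f $  expand S -> d F L
  2  $ L F d  d a a c c f $  match d
  3  $ L F    a a c c f $    expand F -> a a
  4  $ L a a  a a c c f $    match a
  5  $ L a    a c c f $      match a
  6  $ L      c c f $        expand L -> c c f
  7  $ f c c  c c f $        match c
  8  $ f c    c f $          match c
  9  $ f      f $            match f
Accept reached after 9 steps.

9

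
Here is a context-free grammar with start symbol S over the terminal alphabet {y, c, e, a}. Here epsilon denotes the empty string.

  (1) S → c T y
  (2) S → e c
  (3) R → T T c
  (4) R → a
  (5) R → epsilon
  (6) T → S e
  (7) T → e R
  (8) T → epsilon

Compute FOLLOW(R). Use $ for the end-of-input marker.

FIRST(S): from S→c T y we get {c}; from S→e c we get {e}. So FIRST(S) = {c, e}.
FIRST(T): from T→S e we get {c, e}; from T→e R we get {e}; from T→epsilon we get {epsilon}. So FIRST(T) = {epsilon, c, e}.
FIRST(R): from R→T T c we get {c, e}; from R→a we get {a}; from R→epsilon we get {epsilon}. So FIRST(R) = {epsilon, a, c, e}.
FOLLOW(S) includes $ since S is the start symbol.
FOLLOW(S): in T→S e, S is followed by e with FIRST {e}. Thus FOLLOW(S) = {$, e}.
FOLLOW(T): in S→c T y, T is followed by y with FIRST {y}; in R→T T c (occurrence 1), T is followed by T c with FIRST {c, e}; in R→T T c (occurrence 2), T is followed by c with FIRST {c}. Thus FOLLOW(T) = {c, e, y}.
FOLLOW(R): in T→e R, the suffix after R is empty, so FOLLOW(R) ⊇ FOLLOW(T) = {c, e, y}. Thus FOLLOW(R) = {c, e, y}.

{c, e, y}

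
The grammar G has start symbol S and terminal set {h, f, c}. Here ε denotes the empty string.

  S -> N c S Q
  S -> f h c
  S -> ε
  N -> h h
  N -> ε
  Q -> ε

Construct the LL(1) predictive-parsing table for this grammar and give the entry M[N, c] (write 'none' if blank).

N -> ε

FIRST(N) = {ε, h}
FIRST(Q) = {ε}
FIRST(S) = {ε, c, f, h}  (via N c S Q)
FOLLOW(S) includes $ since S is the start symbol.
FOLLOW(N): in S->N c S Q, N is followed by c S Q with FIRST {c}. Thus FOLLOW(N) = {c}.
For N -> h h: FIRST(h h) = {h}, so it goes in M[N, t] for t ∈ {h}.
For N -> ε: FIRST(ε) = {ε}, so it goes in M[N, t] for t ∈ {}; since ε ∈ FIRST, also for every t ∈ FOLLOW(N) = {c}.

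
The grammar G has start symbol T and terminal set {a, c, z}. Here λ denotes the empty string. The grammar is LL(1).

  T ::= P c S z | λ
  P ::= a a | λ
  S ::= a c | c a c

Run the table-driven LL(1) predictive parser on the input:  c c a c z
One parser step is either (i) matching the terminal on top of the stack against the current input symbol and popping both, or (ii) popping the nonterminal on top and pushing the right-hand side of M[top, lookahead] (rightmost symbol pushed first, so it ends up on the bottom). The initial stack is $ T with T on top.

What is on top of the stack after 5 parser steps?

a

step 1: stack=$ T  input=c c a c z $  — expand T ::= P c S z
step 2: stack=$ z S c P  input=c c a c z $  — expand P ::= λ
step 3: stack=$ z S c  input=c c a c z $  — match c
step 4: stack=$ z S  input=c a c z $  — expand S ::= c a c
step 5: stack=$ z c a c  input=c a c z $  — match c
Stack after step 5: $ z c a (top = a).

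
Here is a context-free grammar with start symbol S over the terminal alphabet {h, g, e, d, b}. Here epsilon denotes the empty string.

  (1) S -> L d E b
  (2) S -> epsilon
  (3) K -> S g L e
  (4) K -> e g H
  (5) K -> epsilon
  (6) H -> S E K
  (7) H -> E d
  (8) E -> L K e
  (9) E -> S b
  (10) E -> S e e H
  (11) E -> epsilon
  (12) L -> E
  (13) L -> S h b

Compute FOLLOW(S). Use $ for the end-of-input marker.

{$, b, d, e, g, h}

FIRST(S): from S->L d E b we get {b, d, e, g, h}; from S->epsilon we get {epsilon}. So FIRST(S) = {epsilon, b, d, e, g, h}.
FIRST(K): from K->S g L e we get {b, d, e, g, h}; from K->e g H we get {e}; from K->epsilon we get {epsilon}. So FIRST(K) = {epsilon, b, d, e, g, h}.
FIRST(H): from H->S E K we get {epsilon, b, d, e, g, h}; from H->E d we get {b, d, e, g, h}. So FIRST(H) = {epsilon, b, d, e, g, h}.
FIRST(E): from E->L K e we get {b, d, e, g, h}; from E->S b we get {b, d, e, g, h}; from E->S e e H we get {b, d, e, g, h}; from E->epsilon we get {epsilon}. So FIRST(E) = {epsilon, b, d, e, g, h}.
FIRST(L): from L->E we get {epsilon, b, d, e, g, h}; from L->S h b we get {b, d, e, g, h}. So FIRST(L) = {epsilon, b, d, e, g, h}.
FOLLOW(S) includes $ since S is the start symbol.
FOLLOW(L): in S->L d E b, L is followed by d E b with FIRST {d}; in K->S g L e, L is followed by e with FIRST {e}; in E->L K e, L is followed by K e with FIRST {b, d, e, g, h}. Thus FOLLOW(L) = {b, d, e, g, h}.
FOLLOW(S): in K->S g L e, S is followed by g L e with FIRST {g}; in H->S E K, S is followed by E K with FIRST {epsilon, b, d, e, g, h}; in H->S E K, the suffix after S is nullable, so FOLLOW(S) ⊇ FOLLOW(H) = {b, d, e, g, h}; in E->S b, S is followed by b with FIRST {b}; in E->S e e H, S is followed by e e H with FIRST {e}; in L->S h b, S is followed by h b with FIRST {h}. Thus FOLLOW(S) = {$, b, d, e, g, h}.
FOLLOW(K): in H->S E K, the suffix after K is empty, so FOLLOW(K) ⊇ FOLLOW(H) = {b, d, e, g, h}; in E->L K e, K is followed by e with FIRST {e}. Thus FOLLOW(K) = {b, d, e, g, h}.
FOLLOW(H): in K->e g H, the suffix after H is empty, so FOLLOW(H) ⊇ FOLLOW(K) = {b, d, e, g, h}; in E->S e e H, the suffix after H is empty, so FOLLOW(H) ⊇ FOLLOW(E) = {b, d, e, g, h}. Thus FOLLOW(H) = {b, d, e, g, h}.
FOLLOW(E): in S->L d E b, E is followed by b with FIRST {b}; in H->S E K, E is followed by K with FIRST {epsilon, b, d, e, g, h}; in H->S E K, the suffix after E is nullable, so FOLLOW(E) ⊇ FOLLOW(H) = {b, d, e, g, h}; in H->E d, E is followed by d with FIRST {d}; in L->E, the suffix after E is empty, so FOLLOW(E) ⊇ FOLLOW(L) = {b, d, e, g, h}. Thus FOLLOW(E) = {b, d, e, g, h}.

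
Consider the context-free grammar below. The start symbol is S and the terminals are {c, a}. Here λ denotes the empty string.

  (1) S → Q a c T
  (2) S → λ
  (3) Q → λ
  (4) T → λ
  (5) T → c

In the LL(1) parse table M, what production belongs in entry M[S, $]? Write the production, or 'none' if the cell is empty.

S → λ

FIRST(Q): from Q→λ we get {λ}. So FIRST(Q) = {λ}.
FIRST(T): from T→λ we get {λ}; from T→c we get {c}. So FIRST(T) = {λ, c}.
FIRST(S): from S→Q a c T we get {a}; from S→λ we get {λ}. So FIRST(S) = {λ, a}.
FOLLOW(S) includes $ since S is the start symbol.
FOLLOW(S): S appears on no right-hand side. Thus FOLLOW(S) = {$}.
For S → Q a c T: FIRST(Q a c T) = {a}, so it goes in M[S, t] for t ∈ {a}.
For S → λ: FIRST(λ) = {λ}, so it goes in M[S, t] for t ∈ {}; since λ ∈ FIRST, also for every t ∈ FOLLOW(S) = {$}.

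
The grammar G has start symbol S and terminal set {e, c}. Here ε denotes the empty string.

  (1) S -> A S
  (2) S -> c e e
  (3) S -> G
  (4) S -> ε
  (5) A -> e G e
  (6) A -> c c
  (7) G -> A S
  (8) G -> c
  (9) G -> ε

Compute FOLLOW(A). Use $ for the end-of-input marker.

FIRST(A): from A->e G e we get {e}; from A->c c we get {c}. So FIRST(A) = {c, e}.
FIRST(G): from G->A S we get {c, e}; from G->c we get {c}; from G->ε we get {ε}. So FIRST(G) = {ε, c, e}.
FIRST(S): from S->A S we get {c, e}; from S->c e e we get {c}; from S->G we get {ε, c, e}; from S->ε we get {ε}. So FIRST(S) = {ε, c, e}.
FOLLOW(S) includes $ since S is the start symbol.
FOLLOW(S): in S->A S, the suffix after S is empty (adds nothing new); in G->A S, the suffix after S is empty, so FOLLOW(S) ⊇ FOLLOW(G) = {$, e}. Thus FOLLOW(S) = {$, e}.
FOLLOW(G): in S->G, the suffix after G is empty, so FOLLOW(G) ⊇ FOLLOW(S) = {$, e}; in A->e G e, G is followed by e with FIRST {e}. Thus FOLLOW(G) = {$, e}.
FOLLOW(A): in S->A S, A is followed by S with FIRST {ε, c, e}; in S->A S, the suffix after A is nullable, so FOLLOW(A) ⊇ FOLLOW(S) = {$, e}; in G->A S, A is followed by S with FIRST {ε, c, e}; in G->A S, the suffix after A is nullable, so FOLLOW(A) ⊇ FOLLOW(G) = {$, e}. Thus FOLLOW(A) = {$, c, e}.

{$, c, e}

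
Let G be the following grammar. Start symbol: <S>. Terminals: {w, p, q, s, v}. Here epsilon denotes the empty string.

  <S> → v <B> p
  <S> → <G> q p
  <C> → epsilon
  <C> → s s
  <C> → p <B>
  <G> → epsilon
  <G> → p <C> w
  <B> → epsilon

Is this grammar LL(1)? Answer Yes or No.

Yes

FIRST(<S>) = {p, q, v}
FIRST(<C>) = {epsilon, p, s}
FIRST(<G>) = {epsilon, p}
FIRST(<B>) = {epsilon}
FOLLOW(<S>) = {$}
FOLLOW(<C>) = {w}
FOLLOW(<G>) = {q}
FOLLOW(<B>) = {p, w}
Each cell of M receives at most one production.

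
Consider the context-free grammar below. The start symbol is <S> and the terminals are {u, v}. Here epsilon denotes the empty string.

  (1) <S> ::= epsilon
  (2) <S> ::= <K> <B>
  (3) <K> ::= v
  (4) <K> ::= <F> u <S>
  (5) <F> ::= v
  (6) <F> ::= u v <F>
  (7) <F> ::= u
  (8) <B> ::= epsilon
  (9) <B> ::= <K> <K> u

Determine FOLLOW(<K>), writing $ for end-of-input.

FIRST(<F>): from <F>::=v we get {v}; from <F>::=u v <F> we get {u}; from <F>::=u we get {u}. So FIRST(<F>) = {u, v}.
FIRST(<K>): from <K>::=v we get {v}; from <K>::=<F> u <S> we get {u, v}. So FIRST(<K>) = {u, v}.
FIRST(<S>): from <S>::=epsilon we get {epsilon}; from <S>::=<K> <B> we get {u, v}. So FIRST(<S>) = {epsilon, u, v}.
FIRST(<B>): from <B>::=epsilon we get {epsilon}; from <B>::=<K> <K> u we get {u, v}. So FIRST(<B>) = {epsilon, u, v}.
FOLLOW(<S>) includes $ since <S> is the start symbol.
FOLLOW(<F>): in <K>::=<F> u <S>, <F> is followed by u <S> with FIRST {u}; in <F>::=u v <F>, the suffix after <F> is empty (adds nothing new). Thus FOLLOW(<F>) = {u}.
FOLLOW(<S>): in <K>::=<F> u <S>, the suffix after <S> is empty, so FOLLOW(<S>) ⊇ FOLLOW(<K>) = {$, u, v}. Thus FOLLOW(<S>) = {$, u, v}.
FOLLOW(<K>): in <S>::=<K> <B>, <K> is followed by <B> with FIRST {epsilon, u, v}; in <S>::=<K> <B>, the suffix after <K> is nullable, so FOLLOW(<K>) ⊇ FOLLOW(<S>) = {$, u, v}; in <B>::=<K> <K> u (occurrence 1), <K> is followed by <K> u with FIRST {u, v}; in <B>::=<K> <K> u (occurrence 2), <K> is followed by u with FIRST {u}. Thus FOLLOW(<K>) = {$, u, v}.
FOLLOW(<B>): in <S>::=<K> <B>, the suffix after <B> is empty, so FOLLOW(<B>) ⊇ FOLLOW(<S>) = {$, u, v}. Thus FOLLOW(<B>) = {$, u, v}.

{$, u, v}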